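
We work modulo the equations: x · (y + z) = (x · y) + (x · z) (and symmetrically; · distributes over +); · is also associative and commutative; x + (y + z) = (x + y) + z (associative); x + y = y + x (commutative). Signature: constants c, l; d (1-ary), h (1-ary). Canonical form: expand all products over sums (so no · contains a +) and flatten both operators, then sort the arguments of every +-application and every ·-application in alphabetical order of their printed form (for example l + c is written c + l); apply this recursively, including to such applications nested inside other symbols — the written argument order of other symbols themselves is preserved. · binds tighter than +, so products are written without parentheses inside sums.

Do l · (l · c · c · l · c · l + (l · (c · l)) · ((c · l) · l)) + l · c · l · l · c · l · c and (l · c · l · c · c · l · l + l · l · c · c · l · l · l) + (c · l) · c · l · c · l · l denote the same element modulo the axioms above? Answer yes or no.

Answer: yes — both canonical forms are c · c · c · l · l · l · l + c · c · c · l · l · l · l + c · c · l · l · l · l · l

Derivation:
Left:  l · (l · c · c · l · c · l + (l · (c · l)) · ((c · l) · l)) + l · c · l · l · c · l · c
  Expand products over sums:  c · c · c · l · l · l · l + c · c · l · l · l · l · l + c · c · c · l · l · l · l
  Sort arguments:  c · c · c · l · l · l · l + c · c · c · l · l · l · l + c · c · l · l · l · l · l
Right:  (l · c · l · c · c · l · l + l · l · c · c · l · l · l) + (c · l) · c · l · c · l · l
  Flatten:  c · c · c · l · l · l · l + c · c · l · l · l · l · l + c · c · c · l · l · l · l
  Sort arguments:  c · c · c · l · l · l · l + c · c · c · l · l · l · l + c · c · l · l · l · l · l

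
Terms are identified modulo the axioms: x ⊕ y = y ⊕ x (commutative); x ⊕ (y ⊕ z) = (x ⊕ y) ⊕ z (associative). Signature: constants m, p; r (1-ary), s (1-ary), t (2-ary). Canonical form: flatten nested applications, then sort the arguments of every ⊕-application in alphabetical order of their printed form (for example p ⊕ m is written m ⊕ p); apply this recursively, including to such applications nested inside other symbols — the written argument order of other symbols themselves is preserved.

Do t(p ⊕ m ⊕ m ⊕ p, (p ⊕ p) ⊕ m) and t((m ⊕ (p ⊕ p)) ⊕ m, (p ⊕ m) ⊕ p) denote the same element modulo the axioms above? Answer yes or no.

Answer: yes — both canonical forms are t(m ⊕ m ⊕ p ⊕ p, m ⊕ p ⊕ p)

Derivation:
Left:  t(p ⊕ m ⊕ m ⊕ p, (p ⊕ p) ⊕ m)
  Focus inside:  (p ⊕ p) ⊕ m
  Un-nest:  p ⊕ p ⊕ m
  Sort:  m ⊕ p ⊕ p
  Rebuild:  t(m ⊕ m ⊕ p ⊕ p, m ⊕ p ⊕ p)
Right:  t((m ⊕ (p ⊕ p)) ⊕ m, (p ⊕ m) ⊕ p)
  Work inside:  (m ⊕ (p ⊕ p)) ⊕ m
  Merge nested applications:  m ⊕ p ⊕ p ⊕ m
  Sort arguments:  m ⊕ m ⊕ p ⊕ p
  Put back:  t(m ⊕ m ⊕ p ⊕ p, m ⊕ p ⊕ p)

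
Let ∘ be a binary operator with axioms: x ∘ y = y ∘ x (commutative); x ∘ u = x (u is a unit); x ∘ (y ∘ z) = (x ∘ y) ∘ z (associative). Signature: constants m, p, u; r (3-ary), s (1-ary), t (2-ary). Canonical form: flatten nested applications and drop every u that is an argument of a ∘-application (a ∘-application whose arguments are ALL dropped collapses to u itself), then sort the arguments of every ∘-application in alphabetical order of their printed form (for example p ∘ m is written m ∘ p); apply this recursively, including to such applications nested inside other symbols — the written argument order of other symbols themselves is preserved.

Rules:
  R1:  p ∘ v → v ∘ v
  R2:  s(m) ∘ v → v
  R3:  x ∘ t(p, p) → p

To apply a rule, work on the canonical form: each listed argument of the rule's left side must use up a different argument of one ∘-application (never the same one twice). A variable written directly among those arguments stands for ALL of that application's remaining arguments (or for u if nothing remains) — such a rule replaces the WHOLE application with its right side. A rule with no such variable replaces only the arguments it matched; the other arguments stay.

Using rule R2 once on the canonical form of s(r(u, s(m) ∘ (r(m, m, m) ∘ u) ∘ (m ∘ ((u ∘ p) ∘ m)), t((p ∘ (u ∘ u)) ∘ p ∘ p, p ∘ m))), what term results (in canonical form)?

Answer: s(r(u, m ∘ m ∘ p ∘ r(m, m, m), t(p ∘ p ∘ p, m ∘ p)))

Derivation:
Canonical form:  s(r(u, m ∘ m ∘ p ∘ r(m, m, m) ∘ s(m), t(p ∘ p ∘ p, m ∘ p)))
Apply R2:  consuming s(m);  v := m ∘ m ∘ p ∘ r(m, m, m)
The variable takes the whole remainder — replace the entire application.
New term:  s(r(u, m ∘ m ∘ p ∘ r(m, m, m), t(p ∘ p ∘ p, m ∘ p)))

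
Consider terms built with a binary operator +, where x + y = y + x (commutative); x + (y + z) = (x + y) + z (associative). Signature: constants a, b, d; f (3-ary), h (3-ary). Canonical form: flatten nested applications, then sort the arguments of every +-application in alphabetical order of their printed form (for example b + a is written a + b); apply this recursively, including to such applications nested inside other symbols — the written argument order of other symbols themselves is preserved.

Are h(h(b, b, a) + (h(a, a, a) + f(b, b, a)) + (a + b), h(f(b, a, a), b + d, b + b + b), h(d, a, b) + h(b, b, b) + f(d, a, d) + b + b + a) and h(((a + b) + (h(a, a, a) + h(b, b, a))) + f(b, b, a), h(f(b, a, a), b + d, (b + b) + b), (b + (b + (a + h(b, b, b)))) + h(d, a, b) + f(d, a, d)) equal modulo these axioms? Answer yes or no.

Answer: yes — both canonical forms are h(a + b + f(b, b, a) + h(a, a, a) + h(b, b, a), h(f(b, a, a), b + d, b + b + b), a + b + b + f(d, a, d) + h(b, b, b) + h(d, a, b))

Derivation:
Left:  h(h(b, b, a) + (h(a, a, a) + f(b, b, a)) + (a + b), h(f(b, a, a), b + d, b + b + b), h(d, a, b) + h(b, b, b) + f(d, a, d) + b + b + a)
  Descend into:  h(b, b, a) + (h(a, a, a) + f(b, b, a)) + (a + b)
  Merge nested applications:  h(b, b, a) + h(a, a, a) + f(b, b, a) + a + b
  Sort arguments:  a + b + f(b, b, a) + h(a, a, a) + h(b, b, a)
  Put back:  h(a + b + f(b, b, a) + h(a, a, a) + h(b, b, a), h(f(b, a, a), b + d, b + b + b), a + b + b + f(d, a, d) + h(b, b, b) + h(d, a, b))
Right:  h(((a + b) + (h(a, a, a) + h(b, b, a))) + f(b, b, a), h(f(b, a, a), b + d, (b + b) + b), (b + (b + (a + h(b, b, b)))) + h(d, a, b) + f(d, a, d))
  Focus inside:  (b + (b + (a + h(b, b, b)))) + h(d, a, b) + f(d, a, d)
  Merge nested applications:  b + b + a + h(b, b, b) + h(d, a, b) + f(d, a, d)
  Sort arguments:  a + b + b + f(d, a, d) + h(b, b, b) + h(d, a, b)
  Rebuild:  h(a + b + f(b, b, a) + h(a, a, a) + h(b, b, a), h(f(b, a, a), b + d, b + b + b), a + b + b + f(d, a, d) + h(b, b, b) + h(d, a, b))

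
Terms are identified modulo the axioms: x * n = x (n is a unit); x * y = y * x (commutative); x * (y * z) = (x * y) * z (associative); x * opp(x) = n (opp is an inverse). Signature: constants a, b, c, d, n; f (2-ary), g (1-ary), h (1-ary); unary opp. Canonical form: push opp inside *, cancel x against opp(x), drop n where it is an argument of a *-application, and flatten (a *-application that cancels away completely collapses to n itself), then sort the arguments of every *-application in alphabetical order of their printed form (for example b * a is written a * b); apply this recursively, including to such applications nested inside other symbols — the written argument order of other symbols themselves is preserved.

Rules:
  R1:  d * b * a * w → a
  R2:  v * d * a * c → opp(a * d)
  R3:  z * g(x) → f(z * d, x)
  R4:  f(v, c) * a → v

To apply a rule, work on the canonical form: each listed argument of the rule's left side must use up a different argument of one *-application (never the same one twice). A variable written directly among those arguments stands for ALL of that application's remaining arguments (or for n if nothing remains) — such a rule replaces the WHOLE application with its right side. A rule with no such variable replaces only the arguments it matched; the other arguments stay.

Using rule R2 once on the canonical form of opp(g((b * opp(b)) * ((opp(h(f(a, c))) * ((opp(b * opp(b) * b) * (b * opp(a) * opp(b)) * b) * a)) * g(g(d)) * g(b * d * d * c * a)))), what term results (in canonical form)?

Canonical form:  opp(g(g(a * b * c * d * d) * g(g(d)) * opp(h(f(a, c)))))
R2 matches:  uses a, c, d;  v := b * d
The variable takes the whole remainder — replace the entire application.
New term:  opp(g(g(g(d)) * g(opp(a) * opp(d)) * opp(h(f(a, c)))))

Answer: opp(g(g(g(d)) * g(opp(a) * opp(d)) * opp(h(f(a, c)))))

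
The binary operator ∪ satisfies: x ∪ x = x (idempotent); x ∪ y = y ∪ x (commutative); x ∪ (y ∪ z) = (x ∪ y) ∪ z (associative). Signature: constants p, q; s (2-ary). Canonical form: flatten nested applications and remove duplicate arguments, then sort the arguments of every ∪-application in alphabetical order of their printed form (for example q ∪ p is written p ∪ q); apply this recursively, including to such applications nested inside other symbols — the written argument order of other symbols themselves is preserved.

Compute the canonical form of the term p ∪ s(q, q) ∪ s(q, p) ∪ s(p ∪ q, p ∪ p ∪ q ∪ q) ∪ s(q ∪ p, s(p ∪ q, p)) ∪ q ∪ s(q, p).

Answer: p ∪ q ∪ s(p ∪ q, p ∪ q) ∪ s(p ∪ q, s(p ∪ q, p)) ∪ s(q, p) ∪ s(q, q)

Derivation:
Simplify inside:  s(p ∪ q, p ∪ p ∪ q ∪ q)  →  s(p ∪ q, p ∪ q)
Canonicalize subterm:  s(q ∪ p, s(p ∪ q, p))  →  s(p ∪ q, s(p ∪ q, p))
Idempotence:  drop duplicate s(q, p)
Sort:  p ∪ q ∪ s(p ∪ q, p ∪ q) ∪ s(p ∪ q, s(p ∪ q, p)) ∪ s(q, p) ∪ s(q, q)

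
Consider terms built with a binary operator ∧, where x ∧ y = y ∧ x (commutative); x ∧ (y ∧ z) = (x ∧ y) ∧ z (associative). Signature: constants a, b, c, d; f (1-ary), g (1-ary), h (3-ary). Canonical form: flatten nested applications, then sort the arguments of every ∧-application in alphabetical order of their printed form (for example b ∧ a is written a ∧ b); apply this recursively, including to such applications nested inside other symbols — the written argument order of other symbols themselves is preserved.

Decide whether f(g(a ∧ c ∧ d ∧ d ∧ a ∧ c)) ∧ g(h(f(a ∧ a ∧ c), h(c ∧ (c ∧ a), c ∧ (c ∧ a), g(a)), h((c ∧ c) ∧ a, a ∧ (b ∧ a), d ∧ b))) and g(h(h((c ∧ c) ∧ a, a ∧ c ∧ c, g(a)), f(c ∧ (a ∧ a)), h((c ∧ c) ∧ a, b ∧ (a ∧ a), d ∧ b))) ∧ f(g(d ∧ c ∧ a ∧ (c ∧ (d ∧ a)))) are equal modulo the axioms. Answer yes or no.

Left:  f(g(a ∧ c ∧ d ∧ d ∧ a ∧ c)) ∧ g(h(f(a ∧ a ∧ c), h(c ∧ (c ∧ a), c ∧ (c ∧ a), g(a)), h((c ∧ c) ∧ a, a ∧ (b ∧ a), d ∧ b)))
  Simplify inside:  f(g(a ∧ c ∧ d ∧ d ∧ a ∧ c))  →  f(g(a ∧ a ∧ c ∧ c ∧ d ∧ d))
  Simplify inside:  g(h(f(a ∧ a ∧ c), h(c ∧ (c ∧ a), c ∧ (c ∧ a), g(a)), h((c ∧ c) ∧ a, a ∧ (b ∧ a), d ∧ b)))  →  g(h(f(a ∧ a ∧ c), h(a ∧ c ∧ c, a ∧ c ∧ c, g(a)), h(a ∧ c ∧ c, a ∧ a ∧ b, b ∧ d)))
  Sort:  f(g(a ∧ a ∧ c ∧ c ∧ d ∧ d)) ∧ g(h(f(a ∧ a ∧ c), h(a ∧ c ∧ c, a ∧ c ∧ c, g(a)), h(a ∧ c ∧ c, a ∧ a ∧ b, b ∧ d)))
Right:  g(h(h((c ∧ c) ∧ a, a ∧ c ∧ c, g(a)), f(c ∧ (a ∧ a)), h((c ∧ c) ∧ a, b ∧ (a ∧ a), d ∧ b))) ∧ f(g(d ∧ c ∧ a ∧ (c ∧ (d ∧ a))))
  Inside:  g(h(h((c ∧ c) ∧ a, a ∧ c ∧ c, g(a)), f(c ∧ (a ∧ a)), h((c ∧ c) ∧ a, b ∧ (a ∧ a), d ∧ b)))  →  g(h(h(a ∧ c ∧ c, a ∧ c ∧ c, g(a)), f(a ∧ a ∧ c), h(a ∧ c ∧ c, a ∧ a ∧ b, b ∧ d)))
  Simplify inside:  f(g(d ∧ c ∧ a ∧ (c ∧ (d ∧ a))))  →  f(g(a ∧ a ∧ c ∧ c ∧ d ∧ d))
  Sort:  f(g(a ∧ a ∧ c ∧ c ∧ d ∧ d)) ∧ g(h(h(a ∧ c ∧ c, a ∧ c ∧ c, g(a)), f(a ∧ a ∧ c), h(a ∧ c ∧ c, a ∧ a ∧ b, b ∧ d)))

Answer: no — f(g(a ∧ a ∧ c ∧ c ∧ d ∧ d)) ∧ g(h(f(a ∧ a ∧ c), h(a ∧ c ∧ c, a ∧ c ∧ c, g(a)), h(a ∧ c ∧ c, a ∧ a ∧ b, b ∧ d))) vs f(g(a ∧ a ∧ c ∧ c ∧ d ∧ d)) ∧ g(h(h(a ∧ c ∧ c, a ∧ c ∧ c, g(a)), f(a ∧ a ∧ c), h(a ∧ c ∧ c, a ∧ a ∧ b, b ∧ d)))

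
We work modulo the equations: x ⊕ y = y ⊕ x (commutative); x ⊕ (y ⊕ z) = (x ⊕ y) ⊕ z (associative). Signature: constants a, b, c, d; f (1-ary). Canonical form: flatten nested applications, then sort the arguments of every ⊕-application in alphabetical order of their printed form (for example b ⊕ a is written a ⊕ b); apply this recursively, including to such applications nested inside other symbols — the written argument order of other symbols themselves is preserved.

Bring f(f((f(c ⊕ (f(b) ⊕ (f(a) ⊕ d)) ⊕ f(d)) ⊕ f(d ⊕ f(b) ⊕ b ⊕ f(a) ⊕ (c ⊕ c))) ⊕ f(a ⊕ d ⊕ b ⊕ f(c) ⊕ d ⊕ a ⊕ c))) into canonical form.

Work inside:  (f(c ⊕ (f(b) ⊕ (f(a) ⊕ d)) ⊕ f(d)) ⊕ f(d ⊕ f(b) ⊕ b ⊕ f(a) ⊕ (c ⊕ c))) ⊕ f(a ⊕ d ⊕ b ⊕ f(c) ⊕ d ⊕ a ⊕ c)
Un-nest:  f(c ⊕ (f(b) ⊕ (f(a) ⊕ d)) ⊕ f(d)) ⊕ f(d ⊕ f(b) ⊕ b ⊕ f(a) ⊕ (c ⊕ c)) ⊕ f(a ⊕ d ⊕ b ⊕ f(c) ⊕ d ⊕ a ⊕ c)
Simplify inside:  f(c ⊕ (f(b) ⊕ (f(a) ⊕ d)) ⊕ f(d))  →  f(c ⊕ d ⊕ f(a) ⊕ f(b) ⊕ f(d))
Canonicalize subterm:  f(d ⊕ f(b) ⊕ b ⊕ f(a) ⊕ (c ⊕ c))  →  f(b ⊕ c ⊕ c ⊕ d ⊕ f(a) ⊕ f(b))
Inside:  f(a ⊕ d ⊕ b ⊕ f(c) ⊕ d ⊕ a ⊕ c)  →  f(a ⊕ a ⊕ b ⊕ c ⊕ d ⊕ d ⊕ f(c))
Sort arguments:  f(a ⊕ a ⊕ b ⊕ c ⊕ d ⊕ d ⊕ f(c)) ⊕ f(b ⊕ c ⊕ c ⊕ d ⊕ f(a) ⊕ f(b)) ⊕ f(c ⊕ d ⊕ f(a) ⊕ f(b) ⊕ f(d))
Reassemble:  f(f(f(a ⊕ a ⊕ b ⊕ c ⊕ d ⊕ d ⊕ f(c)) ⊕ f(b ⊕ c ⊕ c ⊕ d ⊕ f(a) ⊕ f(b)) ⊕ f(c ⊕ d ⊕ f(a) ⊕ f(b) ⊕ f(d))))

Answer: f(f(f(a ⊕ a ⊕ b ⊕ c ⊕ d ⊕ d ⊕ f(c)) ⊕ f(b ⊕ c ⊕ c ⊕ d ⊕ f(a) ⊕ f(b)) ⊕ f(c ⊕ d ⊕ f(a) ⊕ f(b) ⊕ f(d))))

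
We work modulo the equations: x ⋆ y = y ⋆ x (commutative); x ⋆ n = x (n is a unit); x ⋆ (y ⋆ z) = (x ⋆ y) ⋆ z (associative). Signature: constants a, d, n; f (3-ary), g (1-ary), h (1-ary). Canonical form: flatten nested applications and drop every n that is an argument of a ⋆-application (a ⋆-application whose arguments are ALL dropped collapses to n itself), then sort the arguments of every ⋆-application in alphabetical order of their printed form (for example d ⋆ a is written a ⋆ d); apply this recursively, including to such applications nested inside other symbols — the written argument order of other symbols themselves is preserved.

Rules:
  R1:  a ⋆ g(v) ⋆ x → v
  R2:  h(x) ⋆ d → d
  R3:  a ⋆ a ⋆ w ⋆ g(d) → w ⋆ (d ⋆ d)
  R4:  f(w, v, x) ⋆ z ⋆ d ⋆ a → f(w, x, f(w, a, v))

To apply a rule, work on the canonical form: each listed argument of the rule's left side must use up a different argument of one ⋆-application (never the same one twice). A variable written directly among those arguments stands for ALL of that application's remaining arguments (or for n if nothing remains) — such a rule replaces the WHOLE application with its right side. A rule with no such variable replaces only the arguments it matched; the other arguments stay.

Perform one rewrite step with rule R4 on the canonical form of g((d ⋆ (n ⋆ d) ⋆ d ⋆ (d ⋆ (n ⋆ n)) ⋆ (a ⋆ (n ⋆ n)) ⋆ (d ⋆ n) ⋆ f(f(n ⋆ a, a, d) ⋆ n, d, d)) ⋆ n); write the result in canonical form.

Canonical form:  g(a ⋆ d ⋆ d ⋆ d ⋆ d ⋆ d ⋆ f(f(a, a, d), d, d))
R4 matches:  uses a, d, f(f(a, a, d), d, d);  v := d, w := f(a, a, d), x := d, z := d ⋆ d ⋆ d ⋆ d
The variable takes the whole remainder — replace the entire application.
Giving:  g(f(f(a, a, d), d, f(f(a, a, d), a, d)))

Answer: g(f(f(a, a, d), d, f(f(a, a, d), a, d)))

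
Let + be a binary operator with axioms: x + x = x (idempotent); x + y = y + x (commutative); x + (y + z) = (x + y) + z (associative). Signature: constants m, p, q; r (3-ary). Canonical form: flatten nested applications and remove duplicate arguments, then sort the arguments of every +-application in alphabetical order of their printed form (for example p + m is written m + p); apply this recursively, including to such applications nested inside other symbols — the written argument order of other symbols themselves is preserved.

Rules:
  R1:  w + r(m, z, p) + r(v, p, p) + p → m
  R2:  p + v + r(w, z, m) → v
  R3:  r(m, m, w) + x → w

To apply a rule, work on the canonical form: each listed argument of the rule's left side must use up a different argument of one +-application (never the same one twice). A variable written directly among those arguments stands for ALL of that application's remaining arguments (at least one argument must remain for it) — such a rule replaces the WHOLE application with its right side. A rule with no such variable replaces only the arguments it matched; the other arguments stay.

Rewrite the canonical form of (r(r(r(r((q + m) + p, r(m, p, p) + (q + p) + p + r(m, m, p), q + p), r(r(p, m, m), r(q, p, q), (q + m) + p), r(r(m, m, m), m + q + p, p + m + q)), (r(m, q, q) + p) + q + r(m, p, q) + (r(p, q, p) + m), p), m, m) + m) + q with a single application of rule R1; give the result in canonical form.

Canonical form:  m + q + r(r(r(r(m + p + q, p + q + r(m, m, p) + r(m, p, p), p + q), r(r(p, m, m), r(q, p, q), m + p + q), r(r(m, m, m), m + p + q, m + p + q)), m + p + q + r(m, p, q) + r(m, q, q) + r(p, q, p), p), m, m)
R1 matches:  uses p, r(m, m, p), r(m, p, p);  v := m, w := q, z := m
The extension variable absorbs all remaining arguments, so the whole application is rewritten.
Giving:  m + q + r(r(r(r(m + p + q, m, p + q), r(r(p, m, m), r(q, p, q), m + p + q), r(r(m, m, m), m + p + q, m + p + q)), m + p + q + r(m, p, q) + r(m, q, q) + r(p, q, p), p), m, m)

Answer: m + q + r(r(r(r(m + p + q, m, p + q), r(r(p, m, m), r(q, p, q), m + p + q), r(r(m, m, m), m + p + q, m + p + q)), m + p + q + r(m, p, q) + r(m, q, q) + r(p, q, p), p), m, m)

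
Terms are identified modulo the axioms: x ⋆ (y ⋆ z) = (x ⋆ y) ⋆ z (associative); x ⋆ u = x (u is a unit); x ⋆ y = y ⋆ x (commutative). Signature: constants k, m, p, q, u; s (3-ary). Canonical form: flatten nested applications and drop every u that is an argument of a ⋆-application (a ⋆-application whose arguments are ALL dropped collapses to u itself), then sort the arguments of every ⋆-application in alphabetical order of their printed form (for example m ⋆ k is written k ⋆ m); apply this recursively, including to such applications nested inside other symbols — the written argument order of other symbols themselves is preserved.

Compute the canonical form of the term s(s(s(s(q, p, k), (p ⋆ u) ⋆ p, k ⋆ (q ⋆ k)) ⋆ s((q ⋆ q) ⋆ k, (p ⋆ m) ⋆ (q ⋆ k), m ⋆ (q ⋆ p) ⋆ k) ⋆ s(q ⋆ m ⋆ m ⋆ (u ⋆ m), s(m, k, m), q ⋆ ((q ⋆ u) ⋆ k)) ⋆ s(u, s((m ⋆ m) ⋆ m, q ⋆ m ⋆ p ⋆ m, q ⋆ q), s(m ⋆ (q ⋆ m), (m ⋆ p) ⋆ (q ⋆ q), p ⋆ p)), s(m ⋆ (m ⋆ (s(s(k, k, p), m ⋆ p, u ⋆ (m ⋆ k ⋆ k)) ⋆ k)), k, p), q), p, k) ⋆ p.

Canonicalize subterm:  s(s(s(s(q, p, k), (p ⋆ u) ⋆ p, k ⋆ (q ⋆ k)) ⋆ s((q ⋆ q) ⋆ k, (p ⋆ m) ⋆ (q ⋆ k), m ⋆ (q ⋆ p) ⋆ k) ⋆ s(q ⋆ m ⋆ m ⋆ (u ⋆ m), s(m, k, m), q ⋆ ((q ⋆ u) ⋆ k)) ⋆ s(u, s((m ⋆ m) ⋆ m, q ⋆ m ⋆ p ⋆ m, q ⋆ q), s(m ⋆ (q ⋆ m), (m ⋆ p) ⋆ (q ⋆ q), p ⋆ p)), s(m ⋆ (m ⋆ (s(s(k, k, p), m ⋆ p, u ⋆ (m ⋆ k ⋆ k)) ⋆ k)), k, p), q), p, k)  →  s(s(s(k ⋆ q ⋆ q, k ⋆ m ⋆ p ⋆ q, k ⋆ m ⋆ p ⋆ q) ⋆ s(m ⋆ m ⋆ m ⋆ q, s(m, k, m), k ⋆ q ⋆ q) ⋆ s(s(q, p, k), p ⋆ p, k ⋆ k ⋆ q) ⋆ s(u, s(m ⋆ m ⋆ m, m ⋆ m ⋆ p ⋆ q, q ⋆ q), s(m ⋆ m ⋆ q, m ⋆ p ⋆ q ⋆ q, p ⋆ p)), s(k ⋆ m ⋆ m ⋆ s(s(k, k, p), m ⋆ p, k ⋆ k ⋆ m), k, p), q), p, k)
Order the arguments:  p ⋆ s(s(s(k ⋆ q ⋆ q, k ⋆ m ⋆ p ⋆ q, k ⋆ m ⋆ p ⋆ q) ⋆ s(m ⋆ m ⋆ m ⋆ q, s(m, k, m), k ⋆ q ⋆ q) ⋆ s(s(q, p, k), p ⋆ p, k ⋆ k ⋆ q) ⋆ s(u, s(m ⋆ m ⋆ m, m ⋆ m ⋆ p ⋆ q, q ⋆ q), s(m ⋆ m ⋆ q, m ⋆ p ⋆ q ⋆ q, p ⋆ p)), s(k ⋆ m ⋆ m ⋆ s(s(k, k, p), m ⋆ p, k ⋆ k ⋆ m), k, p), q), p, k)

Answer: p ⋆ s(s(s(k ⋆ q ⋆ q, k ⋆ m ⋆ p ⋆ q, k ⋆ m ⋆ p ⋆ q) ⋆ s(m ⋆ m ⋆ m ⋆ q, s(m, k, m), k ⋆ q ⋆ q) ⋆ s(s(q, p, k), p ⋆ p, k ⋆ k ⋆ q) ⋆ s(u, s(m ⋆ m ⋆ m, m ⋆ m ⋆ p ⋆ q, q ⋆ q), s(m ⋆ m ⋆ q, m ⋆ p ⋆ q ⋆ q, p ⋆ p)), s(k ⋆ m ⋆ m ⋆ s(s(k, k, p), m ⋆ p, k ⋆ k ⋆ m), k, p), q), p, k)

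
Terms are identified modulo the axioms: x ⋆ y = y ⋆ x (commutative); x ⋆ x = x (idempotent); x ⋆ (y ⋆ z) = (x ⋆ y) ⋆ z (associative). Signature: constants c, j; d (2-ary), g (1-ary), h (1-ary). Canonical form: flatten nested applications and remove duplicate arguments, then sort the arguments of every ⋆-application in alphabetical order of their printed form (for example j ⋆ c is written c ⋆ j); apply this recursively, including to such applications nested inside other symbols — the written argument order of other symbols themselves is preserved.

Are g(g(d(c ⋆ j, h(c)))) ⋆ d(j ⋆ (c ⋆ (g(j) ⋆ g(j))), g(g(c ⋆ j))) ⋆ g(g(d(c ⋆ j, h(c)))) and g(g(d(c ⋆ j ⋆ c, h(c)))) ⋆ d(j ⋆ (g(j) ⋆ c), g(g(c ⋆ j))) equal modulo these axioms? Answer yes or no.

Left:  g(g(d(c ⋆ j, h(c)))) ⋆ d(j ⋆ (c ⋆ (g(j) ⋆ g(j))), g(g(c ⋆ j))) ⋆ g(g(d(c ⋆ j, h(c))))
  Inside:  d(j ⋆ (c ⋆ (g(j) ⋆ g(j))), g(g(c ⋆ j)))  →  d(c ⋆ g(j) ⋆ j, g(g(c ⋆ j)))
  Drop duplicates:  drop duplicate g(g(d(c ⋆ j, h(c))))
  Sort:  d(c ⋆ g(j) ⋆ j, g(g(c ⋆ j))) ⋆ g(g(d(c ⋆ j, h(c))))
Right:  g(g(d(c ⋆ j ⋆ c, h(c)))) ⋆ d(j ⋆ (g(j) ⋆ c), g(g(c ⋆ j)))
  Inside:  g(g(d(c ⋆ j ⋆ c, h(c))))  →  g(g(d(c ⋆ j, h(c))))
  Simplify inside:  d(j ⋆ (g(j) ⋆ c), g(g(c ⋆ j)))  →  d(c ⋆ g(j) ⋆ j, g(g(c ⋆ j)))
  Sort:  d(c ⋆ g(j) ⋆ j, g(g(c ⋆ j))) ⋆ g(g(d(c ⋆ j, h(c))))

Answer: yes — both canonical forms are d(c ⋆ g(j) ⋆ j, g(g(c ⋆ j))) ⋆ g(g(d(c ⋆ j, h(c))))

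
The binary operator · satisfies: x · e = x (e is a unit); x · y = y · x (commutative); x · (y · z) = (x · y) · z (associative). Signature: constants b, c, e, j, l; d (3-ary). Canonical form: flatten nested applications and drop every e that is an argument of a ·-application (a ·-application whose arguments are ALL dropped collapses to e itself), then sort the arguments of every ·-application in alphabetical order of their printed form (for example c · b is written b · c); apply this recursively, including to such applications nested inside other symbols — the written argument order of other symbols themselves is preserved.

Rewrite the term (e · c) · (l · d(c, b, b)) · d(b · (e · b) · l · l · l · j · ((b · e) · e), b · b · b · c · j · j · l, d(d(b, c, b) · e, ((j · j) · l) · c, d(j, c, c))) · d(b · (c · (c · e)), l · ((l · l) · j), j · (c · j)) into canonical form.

Answer: c · d(b · b · b · j · l · l · l, b · b · b · c · j · j · l, d(d(b, c, b), c · j · j · l, d(j, c, c))) · d(b · c · c, j · l · l · l, c · j · j) · d(c, b, b) · l

Derivation:
Merge nested applications:  e · c · l · d(c, b, b) · d(b · (e · b) · l · l · l · j · ((b · e) · e), b · b · b · c · j · j · l, d(d(b, c, b) · e, ((j · j) · l) · c, d(j, c, c))) · d(b · (c · (c · e)), l · ((l · l) · j), j · (c · j))
Inside:  d(b · (e · b) · l · l · l · j · ((b · e) · e), b · b · b · c · j · j · l, d(d(b, c, b) · e, ((j · j) · l) · c, d(j, c, c)))  →  d(b · b · b · j · l · l · l, b · b · b · c · j · j · l, d(d(b, c, b), c · j · j · l, d(j, c, c)))
Simplify inside:  d(b · (c · (c · e)), l · ((l · l) · j), j · (c · j))  →  d(b · c · c, j · l · l · l, c · j · j)
Drop the unit:  drop e
Order the arguments:  c · d(b · b · b · j · l · l · l, b · b · b · c · j · j · l, d(d(b, c, b), c · j · j · l, d(j, c, c))) · d(b · c · c, j · l · l · l, c · j · j) · d(c, b, b) · l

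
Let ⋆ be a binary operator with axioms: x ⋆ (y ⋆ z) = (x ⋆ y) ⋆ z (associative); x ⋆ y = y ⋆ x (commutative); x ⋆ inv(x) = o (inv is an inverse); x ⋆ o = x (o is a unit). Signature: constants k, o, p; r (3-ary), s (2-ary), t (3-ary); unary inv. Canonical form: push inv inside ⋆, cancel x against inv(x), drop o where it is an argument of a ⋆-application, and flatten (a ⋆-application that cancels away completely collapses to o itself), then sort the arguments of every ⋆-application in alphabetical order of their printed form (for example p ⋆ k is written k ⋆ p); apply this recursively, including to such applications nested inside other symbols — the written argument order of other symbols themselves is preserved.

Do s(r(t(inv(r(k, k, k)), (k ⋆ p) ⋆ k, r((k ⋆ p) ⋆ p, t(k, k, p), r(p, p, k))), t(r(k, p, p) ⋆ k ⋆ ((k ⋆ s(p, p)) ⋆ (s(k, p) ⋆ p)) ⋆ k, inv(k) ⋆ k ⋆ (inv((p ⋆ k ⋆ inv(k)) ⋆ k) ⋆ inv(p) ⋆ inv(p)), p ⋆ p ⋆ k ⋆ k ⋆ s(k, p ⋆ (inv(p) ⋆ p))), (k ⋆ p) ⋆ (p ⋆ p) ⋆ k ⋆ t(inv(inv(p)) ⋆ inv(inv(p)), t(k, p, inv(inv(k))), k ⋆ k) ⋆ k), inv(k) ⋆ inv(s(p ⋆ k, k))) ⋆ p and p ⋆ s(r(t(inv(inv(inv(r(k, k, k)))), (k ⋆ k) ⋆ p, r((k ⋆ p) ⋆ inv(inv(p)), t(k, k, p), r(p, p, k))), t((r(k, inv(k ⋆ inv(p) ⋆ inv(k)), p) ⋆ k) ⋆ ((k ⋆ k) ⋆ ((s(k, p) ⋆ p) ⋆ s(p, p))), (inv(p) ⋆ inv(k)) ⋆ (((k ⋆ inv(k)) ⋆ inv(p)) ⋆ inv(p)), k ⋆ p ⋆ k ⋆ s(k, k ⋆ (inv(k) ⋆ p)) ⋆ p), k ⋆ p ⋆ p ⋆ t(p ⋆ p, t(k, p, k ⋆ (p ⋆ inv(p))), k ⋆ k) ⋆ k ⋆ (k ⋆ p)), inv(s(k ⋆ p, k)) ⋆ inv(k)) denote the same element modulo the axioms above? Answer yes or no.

Answer: yes — both canonical forms are p ⋆ s(r(t(inv(r(k, k, k)), k ⋆ k ⋆ p, r(k ⋆ p ⋆ p, t(k, k, p), r(p, p, k))), t(k ⋆ k ⋆ k ⋆ p ⋆ r(k, p, p) ⋆ s(k, p) ⋆ s(p, p), inv(k) ⋆ inv(p) ⋆ inv(p) ⋆ inv(p), k ⋆ k ⋆ p ⋆ p ⋆ s(k, p)), k ⋆ k ⋆ k ⋆ p ⋆ p ⋆ p ⋆ t(p ⋆ p, t(k, p, k), k ⋆ k)), inv(k) ⋆ inv(s(k ⋆ p, k)))

Derivation:
Left:  s(r(t(inv(r(k, k, k)), (k ⋆ p) ⋆ k, r((k ⋆ p) ⋆ p, t(k, k, p), r(p, p, k))), t(r(k, p, p) ⋆ k ⋆ ((k ⋆ s(p, p)) ⋆ (s(k, p) ⋆ p)) ⋆ k, inv(k) ⋆ k ⋆ (inv((p ⋆ k ⋆ inv(k)) ⋆ k) ⋆ inv(p) ⋆ inv(p)), p ⋆ p ⋆ k ⋆ k ⋆ s(k, p ⋆ (inv(p) ⋆ p))), (k ⋆ p) ⋆ (p ⋆ p) ⋆ k ⋆ t(inv(inv(p)) ⋆ inv(inv(p)), t(k, p, inv(inv(k))), k ⋆ k) ⋆ k), inv(k) ⋆ inv(s(p ⋆ k, k))) ⋆ p
  Push inv inside:  distribute inv over ⋆ and collapse double inv
  Collect:  s(r(t(inv(r(k, k, k)), k ⋆ k ⋆ p, r(k ⋆ p ⋆ p, t(k, k, p), r(p, p, k))), t(k ⋆ k ⋆ k ⋆ p ⋆ r(k, p, p) ⋆ s(k, p) ⋆ s(p, p), inv(k) ⋆ inv(p) ⋆ inv(p) ⋆ inv(p), k ⋆ k ⋆ p ⋆ p ⋆ s(k, p)), k ⋆ k ⋆ k ⋆ p ⋆ p ⋆ p ⋆ t(p ⋆ p, t(k, p, k), k ⋆ k)), inv(k) ⋆ inv(s(k ⋆ p, k))) ⋆ p
  Order the arguments:  p ⋆ s(r(t(inv(r(k, k, k)), k ⋆ k ⋆ p, r(k ⋆ p ⋆ p, t(k, k, p), r(p, p, k))), t(k ⋆ k ⋆ k ⋆ p ⋆ r(k, p, p) ⋆ s(k, p) ⋆ s(p, p), inv(k) ⋆ inv(p) ⋆ inv(p) ⋆ inv(p), k ⋆ k ⋆ p ⋆ p ⋆ s(k, p)), k ⋆ k ⋆ k ⋆ p ⋆ p ⋆ p ⋆ t(p ⋆ p, t(k, p, k), k ⋆ k)), inv(k) ⋆ inv(s(k ⋆ p, k)))
Right:  p ⋆ s(r(t(inv(inv(inv(r(k, k, k)))), (k ⋆ k) ⋆ p, r((k ⋆ p) ⋆ inv(inv(p)), t(k, k, p), r(p, p, k))), t((r(k, inv(k ⋆ inv(p) ⋆ inv(k)), p) ⋆ k) ⋆ ((k ⋆ k) ⋆ ((s(k, p) ⋆ p) ⋆ s(p, p))), (inv(p) ⋆ inv(k)) ⋆ (((k ⋆ inv(k)) ⋆ inv(p)) ⋆ inv(p)), k ⋆ p ⋆ k ⋆ s(k, k ⋆ (inv(k) ⋆ p)) ⋆ p), k ⋆ p ⋆ p ⋆ t(p ⋆ p, t(k, p, k ⋆ (p ⋆ inv(p))), k ⋆ k) ⋆ k ⋆ (k ⋆ p)), inv(s(k ⋆ p, k)) ⋆ inv(k))
  Push inv inside:  distribute inv over ⋆ and collapse double inv
  Combine occurrences:  p ⋆ s(r(t(inv(r(k, k, k)), k ⋆ k ⋆ p, r(k ⋆ p ⋆ p, t(k, k, p), r(p, p, k))), t(k ⋆ k ⋆ k ⋆ p ⋆ r(k, p, p) ⋆ s(k, p) ⋆ s(p, p), inv(k) ⋆ inv(p) ⋆ inv(p) ⋆ inv(p), k ⋆ k ⋆ p ⋆ p ⋆ s(k, p)), k ⋆ k ⋆ k ⋆ p ⋆ p ⋆ p ⋆ t(p ⋆ p, t(k, p, k), k ⋆ k)), inv(k) ⋆ inv(s(k ⋆ p, k)))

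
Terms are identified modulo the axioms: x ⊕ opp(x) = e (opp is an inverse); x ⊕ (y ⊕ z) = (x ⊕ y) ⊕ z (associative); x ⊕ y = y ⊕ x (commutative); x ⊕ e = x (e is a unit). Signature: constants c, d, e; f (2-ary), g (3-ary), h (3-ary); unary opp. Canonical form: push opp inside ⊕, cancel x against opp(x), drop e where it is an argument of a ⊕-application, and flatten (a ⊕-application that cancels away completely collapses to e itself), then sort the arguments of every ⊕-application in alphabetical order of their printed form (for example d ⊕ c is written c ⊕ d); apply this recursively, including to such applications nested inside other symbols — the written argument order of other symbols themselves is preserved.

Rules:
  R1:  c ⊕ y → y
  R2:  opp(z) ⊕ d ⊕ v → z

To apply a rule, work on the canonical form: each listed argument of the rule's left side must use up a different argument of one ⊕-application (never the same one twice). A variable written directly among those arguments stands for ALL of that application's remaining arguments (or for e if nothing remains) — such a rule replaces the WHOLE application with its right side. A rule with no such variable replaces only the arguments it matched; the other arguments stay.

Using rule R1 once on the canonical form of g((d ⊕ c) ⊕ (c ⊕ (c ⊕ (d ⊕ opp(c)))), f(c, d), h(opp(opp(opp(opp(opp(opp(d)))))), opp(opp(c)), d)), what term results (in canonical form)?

Canonical form:  g(c ⊕ c ⊕ d ⊕ d, f(c, d), h(d, c, d))
Match R1:  consume c;  y := c ⊕ d ⊕ d
The variable takes the whole remainder — replace the entire application.
Giving:  g(c ⊕ d ⊕ d, f(c, d), h(d, c, d))

Answer: g(c ⊕ d ⊕ d, f(c, d), h(d, c, d))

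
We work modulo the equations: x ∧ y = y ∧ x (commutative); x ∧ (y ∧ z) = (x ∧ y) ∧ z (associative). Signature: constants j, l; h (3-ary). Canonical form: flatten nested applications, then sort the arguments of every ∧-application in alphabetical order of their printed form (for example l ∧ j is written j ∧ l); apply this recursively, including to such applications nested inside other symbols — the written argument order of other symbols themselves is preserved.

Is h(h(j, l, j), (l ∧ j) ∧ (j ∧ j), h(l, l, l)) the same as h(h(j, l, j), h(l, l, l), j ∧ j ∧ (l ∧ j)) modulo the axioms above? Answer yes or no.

Answer: no — h(h(j, l, j), j ∧ j ∧ j ∧ l, h(l, l, l)) vs h(h(j, l, j), h(l, l, l), j ∧ j ∧ j ∧ l)

Derivation:
Left:  h(h(j, l, j), (l ∧ j) ∧ (j ∧ j), h(l, l, l))
  Descend into:  (l ∧ j) ∧ (j ∧ j)
  Flatten:  l ∧ j ∧ j ∧ j
  Sort:  j ∧ j ∧ j ∧ l
  Reassemble:  h(h(j, l, j), j ∧ j ∧ j ∧ l, h(l, l, l))
Right:  h(h(j, l, j), h(l, l, l), j ∧ j ∧ (l ∧ j))
  Work inside:  j ∧ j ∧ (l ∧ j)
  Merge nested applications:  j ∧ j ∧ l ∧ j
  Order the arguments:  j ∧ j ∧ j ∧ l
  Rebuild:  h(h(j, l, j), h(l, l, l), j ∧ j ∧ j ∧ l)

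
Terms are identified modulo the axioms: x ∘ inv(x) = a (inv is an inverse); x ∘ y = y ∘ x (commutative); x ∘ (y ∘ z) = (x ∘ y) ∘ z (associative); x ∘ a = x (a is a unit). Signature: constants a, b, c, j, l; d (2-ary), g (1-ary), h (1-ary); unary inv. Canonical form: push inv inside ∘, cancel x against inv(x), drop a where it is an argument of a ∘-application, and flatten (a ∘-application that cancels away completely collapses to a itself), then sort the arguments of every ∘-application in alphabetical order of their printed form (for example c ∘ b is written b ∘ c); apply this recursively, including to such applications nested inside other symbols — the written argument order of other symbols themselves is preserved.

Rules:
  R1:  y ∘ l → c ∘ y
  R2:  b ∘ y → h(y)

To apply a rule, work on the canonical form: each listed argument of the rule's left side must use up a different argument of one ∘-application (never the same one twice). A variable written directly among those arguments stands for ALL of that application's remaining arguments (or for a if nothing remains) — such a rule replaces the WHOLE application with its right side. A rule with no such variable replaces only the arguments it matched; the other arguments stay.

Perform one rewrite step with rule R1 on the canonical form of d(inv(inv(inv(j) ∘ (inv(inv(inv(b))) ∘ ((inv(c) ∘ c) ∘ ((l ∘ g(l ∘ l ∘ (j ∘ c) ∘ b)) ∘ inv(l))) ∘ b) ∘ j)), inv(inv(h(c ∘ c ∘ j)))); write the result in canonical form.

Answer: d(g(b ∘ c ∘ c ∘ j ∘ l), h(c ∘ c ∘ j))

Derivation:
Canonical form:  d(g(b ∘ c ∘ j ∘ l ∘ l), h(c ∘ c ∘ j))
R1 matches:  uses l;  y := b ∘ c ∘ j ∘ l
Every leftover argument binds to the variable; the entire application is replaced.
Result:  d(g(b ∘ c ∘ c ∘ j ∘ l), h(c ∘ c ∘ j))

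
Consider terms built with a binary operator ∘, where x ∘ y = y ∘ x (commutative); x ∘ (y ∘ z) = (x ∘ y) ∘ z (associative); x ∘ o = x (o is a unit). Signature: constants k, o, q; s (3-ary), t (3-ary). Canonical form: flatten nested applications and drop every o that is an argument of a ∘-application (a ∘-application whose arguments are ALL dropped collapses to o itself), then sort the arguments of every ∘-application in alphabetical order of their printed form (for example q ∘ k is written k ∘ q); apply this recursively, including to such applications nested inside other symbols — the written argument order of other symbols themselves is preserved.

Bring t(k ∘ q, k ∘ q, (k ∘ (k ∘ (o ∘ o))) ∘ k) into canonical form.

Work inside:  (k ∘ (k ∘ (o ∘ o))) ∘ k
Merge nested applications:  k ∘ k ∘ o ∘ o ∘ k
Units out:  drop o (×2)
Sort:  k ∘ k ∘ k
Reassemble:  t(k ∘ q, k ∘ q, k ∘ k ∘ k)

Answer: t(k ∘ q, k ∘ q, k ∘ k ∘ k)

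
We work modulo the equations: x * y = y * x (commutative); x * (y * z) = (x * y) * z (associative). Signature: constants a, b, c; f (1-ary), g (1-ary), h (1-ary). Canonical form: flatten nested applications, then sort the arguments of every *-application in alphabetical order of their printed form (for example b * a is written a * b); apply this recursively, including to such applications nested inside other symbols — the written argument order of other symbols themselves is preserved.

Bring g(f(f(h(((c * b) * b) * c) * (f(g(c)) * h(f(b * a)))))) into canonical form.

Focus inside:  h(((c * b) * b) * c) * (f(g(c)) * h(f(b * a)))
Merge nested applications:  h(((c * b) * b) * c) * f(g(c)) * h(f(b * a))
Canonicalize subterm:  h(((c * b) * b) * c)  →  h(b * b * c * c)
Canonicalize subterm:  h(f(b * a))  →  h(f(a * b))
Order the arguments:  f(g(c)) * h(b * b * c * c) * h(f(a * b))
Rebuild:  g(f(f(f(g(c)) * h(b * b * c * c) * h(f(a * b)))))

Answer: g(f(f(f(g(c)) * h(b * b * c * c) * h(f(a * b)))))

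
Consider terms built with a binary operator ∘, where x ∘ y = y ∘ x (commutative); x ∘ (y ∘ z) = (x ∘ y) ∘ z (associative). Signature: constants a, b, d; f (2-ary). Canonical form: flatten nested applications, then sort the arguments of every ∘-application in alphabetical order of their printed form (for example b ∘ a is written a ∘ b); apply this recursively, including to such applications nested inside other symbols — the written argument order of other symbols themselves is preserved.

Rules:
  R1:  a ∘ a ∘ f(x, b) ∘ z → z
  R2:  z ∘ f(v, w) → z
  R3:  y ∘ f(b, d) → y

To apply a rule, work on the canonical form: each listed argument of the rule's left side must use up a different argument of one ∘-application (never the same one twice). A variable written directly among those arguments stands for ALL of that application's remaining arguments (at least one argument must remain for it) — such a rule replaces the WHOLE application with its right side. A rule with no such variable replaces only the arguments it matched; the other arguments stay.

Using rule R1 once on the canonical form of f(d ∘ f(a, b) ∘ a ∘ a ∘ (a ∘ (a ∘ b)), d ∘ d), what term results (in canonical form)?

Answer: f(a ∘ a ∘ b ∘ d, d ∘ d)

Derivation:
Canonical form:  f(a ∘ a ∘ a ∘ a ∘ b ∘ d ∘ f(a, b), d ∘ d)
Match R1:  consume a, a, f(a, b);  x := a, z := a ∘ a ∘ b ∘ d
The extension variable absorbs all remaining arguments, so the whole application is rewritten.
New term:  f(a ∘ a ∘ b ∘ d, d ∘ d)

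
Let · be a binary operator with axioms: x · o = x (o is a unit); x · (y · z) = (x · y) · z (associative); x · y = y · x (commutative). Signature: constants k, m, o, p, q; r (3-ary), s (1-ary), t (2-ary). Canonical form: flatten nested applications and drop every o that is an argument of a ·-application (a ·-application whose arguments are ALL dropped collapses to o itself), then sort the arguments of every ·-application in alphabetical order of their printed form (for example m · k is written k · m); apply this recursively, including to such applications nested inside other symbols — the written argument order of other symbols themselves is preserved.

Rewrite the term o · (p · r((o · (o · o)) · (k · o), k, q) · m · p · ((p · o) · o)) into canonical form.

Flatten:  o · p · r((o · (o · o)) · (k · o), k, q) · m · p · p · o · o
Canonicalize subterm:  r((o · (o · o)) · (k · o), k, q)  →  r(k, k, q)
Unit:  drop o (×3)
Sort:  m · p · p · p · r(k, k, q)

Answer: m · p · p · p · r(k, k, q)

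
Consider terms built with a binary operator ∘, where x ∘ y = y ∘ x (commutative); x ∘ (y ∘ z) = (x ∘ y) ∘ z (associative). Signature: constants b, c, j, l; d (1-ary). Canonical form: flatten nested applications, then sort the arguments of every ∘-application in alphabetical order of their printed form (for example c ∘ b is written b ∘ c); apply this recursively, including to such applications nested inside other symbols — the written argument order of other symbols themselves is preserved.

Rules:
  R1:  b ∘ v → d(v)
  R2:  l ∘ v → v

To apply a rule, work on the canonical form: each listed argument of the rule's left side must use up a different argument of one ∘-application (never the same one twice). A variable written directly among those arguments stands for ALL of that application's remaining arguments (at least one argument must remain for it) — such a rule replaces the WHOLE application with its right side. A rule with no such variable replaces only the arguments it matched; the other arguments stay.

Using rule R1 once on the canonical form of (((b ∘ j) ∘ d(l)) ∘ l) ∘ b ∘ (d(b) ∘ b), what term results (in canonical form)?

Canonical form:  b ∘ b ∘ b ∘ d(b) ∘ d(l) ∘ j ∘ l
Apply R1:  consuming b;  v := b ∘ b ∘ d(b) ∘ d(l) ∘ j ∘ l
The variable takes the whole remainder — replace the entire application.
New term:  d(b ∘ b ∘ d(b) ∘ d(l) ∘ j ∘ l)

Answer: d(b ∘ b ∘ d(b) ∘ d(l) ∘ j ∘ l)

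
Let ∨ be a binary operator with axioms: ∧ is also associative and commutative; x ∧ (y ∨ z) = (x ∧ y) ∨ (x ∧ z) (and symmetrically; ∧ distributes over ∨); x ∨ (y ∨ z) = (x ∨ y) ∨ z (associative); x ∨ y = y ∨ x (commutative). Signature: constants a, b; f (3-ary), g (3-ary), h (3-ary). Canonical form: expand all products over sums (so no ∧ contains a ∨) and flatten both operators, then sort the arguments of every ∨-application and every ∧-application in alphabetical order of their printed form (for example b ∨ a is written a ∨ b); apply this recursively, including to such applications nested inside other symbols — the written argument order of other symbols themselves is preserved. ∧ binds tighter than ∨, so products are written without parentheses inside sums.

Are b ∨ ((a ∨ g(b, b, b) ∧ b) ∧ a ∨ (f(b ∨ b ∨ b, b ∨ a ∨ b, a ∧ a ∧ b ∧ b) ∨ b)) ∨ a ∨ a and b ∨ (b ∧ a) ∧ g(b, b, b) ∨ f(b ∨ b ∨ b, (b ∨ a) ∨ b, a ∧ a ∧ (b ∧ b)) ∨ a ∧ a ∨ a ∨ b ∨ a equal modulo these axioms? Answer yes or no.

Left:  b ∨ ((a ∨ g(b, b, b) ∧ b) ∧ a ∨ (f(b ∨ b ∨ b, b ∨ a ∨ b, a ∧ a ∧ b ∧ b) ∨ b)) ∨ a ∨ a
  Expand:  b ∨ a ∧ a ∨ a ∧ b ∧ g(b, b, b) ∨ f(b ∨ b ∨ b, a ∨ b ∨ b, a ∧ a ∧ b ∧ b) ∨ b ∨ a ∨ a
  Sort arguments:  a ∨ a ∨ a ∧ a ∨ a ∧ b ∧ g(b, b, b) ∨ b ∨ b ∨ f(b ∨ b ∨ b, a ∨ b ∨ b, a ∧ a ∧ b ∧ b)
Right:  b ∨ (b ∧ a) ∧ g(b, b, b) ∨ f(b ∨ b ∨ b, (b ∨ a) ∨ b, a ∧ a ∧ (b ∧ b)) ∨ a ∧ a ∨ a ∨ b ∨ a
  Un-nest:  b ∨ a ∧ b ∧ g(b, b, b) ∨ f(b ∨ b ∨ b, a ∨ b ∨ b, a ∧ a ∧ b ∧ b) ∨ a ∧ a ∨ a ∨ b ∨ a
  Sort:  a ∨ a ∨ a ∧ a ∨ a ∧ b ∧ g(b, b, b) ∨ b ∨ b ∨ f(b ∨ b ∨ b, a ∨ b ∨ b, a ∧ a ∧ b ∧ b)

Answer: yes — both canonical forms are a ∨ a ∨ a ∧ a ∨ a ∧ b ∧ g(b, b, b) ∨ b ∨ b ∨ f(b ∨ b ∨ b, a ∨ b ∨ b, a ∧ a ∧ b ∧ b)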